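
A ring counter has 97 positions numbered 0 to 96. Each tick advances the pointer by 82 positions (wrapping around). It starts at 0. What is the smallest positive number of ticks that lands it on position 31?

82

The inverse of 82 mod 97 is 84 (since 82·84 = 6888 ≡ 1).
Multiplying both sides by 84: x ≡ 84·31 = 2604 ≡ 82 (mod 97).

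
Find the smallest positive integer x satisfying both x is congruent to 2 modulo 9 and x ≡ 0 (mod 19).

38

Since 19·1 ≡ 1 (mod 9), take x = 0 + 19·((2−0)·1 mod 9) = 0 + 19·2 = 38.
Check: 38 mod 9 = 2, 38 mod 19 = 0.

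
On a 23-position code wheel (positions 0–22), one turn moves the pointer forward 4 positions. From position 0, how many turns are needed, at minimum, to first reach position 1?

4·6 = 24 = 1·23 + 1, so 4⁻¹ ≡ 6 (mod 23).

6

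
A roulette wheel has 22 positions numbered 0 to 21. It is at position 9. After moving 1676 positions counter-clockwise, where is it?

Dividing 1676 by 22 gives quotient 76 and remainder 4.
(9 − 4) mod 22 = 5.

5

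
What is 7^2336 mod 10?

1

The units digit of 7^n cycles with period 4: 7, 9, 3, 1, …
2336 leaves remainder 0 on division by 4, so 7^2336 ends in 1.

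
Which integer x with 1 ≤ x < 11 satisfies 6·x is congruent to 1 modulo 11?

2

11 = 1·6 + 5
6 = 1·5 + 1
5 = 5·1 + 0
Back-substituting gives 6·2 ≡ 1 (mod 11).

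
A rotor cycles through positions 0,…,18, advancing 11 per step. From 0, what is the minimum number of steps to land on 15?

11⁻¹ ≡ 7 (mod 19) because 11·7 = 77 = 4·19 + 1.
Multiplying both sides by 7: x ≡ 7·15 = 105 ≡ 10 (mod 19).
Check: 11·10 = 110 = 5·19 + 15.

10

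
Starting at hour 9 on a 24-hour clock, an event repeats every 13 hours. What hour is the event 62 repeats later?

62·13 = 806.
806 = 33·24 + 14, so 806 mod 24 = 14.
(9 + 14) mod 24 = 23.

23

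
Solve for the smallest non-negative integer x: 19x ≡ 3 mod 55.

32

The inverse of 19 mod 55 is 29 (since 19·29 = 551 ≡ 1).
Multiplying both sides by 29: x ≡ 29·3 = 87 ≡ 32 (mod 55).
Check: 19·32 = 608 = 11·55 + 3.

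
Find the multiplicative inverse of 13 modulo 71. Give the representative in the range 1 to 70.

71 = 5·13 + 6
13 = 2·6 + 1
6 = 6·1 + 0
Back-substituting gives 13·11 ≡ 1 (mod 71).

11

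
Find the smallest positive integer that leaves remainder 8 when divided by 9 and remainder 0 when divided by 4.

8

Since 4·7 ≡ 1 (mod 9), take x = 0 + 4·((8−0)·7 mod 9) = 0 + 4·2 = 8.
Check: 8 mod 9 = 8, 8 mod 4 = 0.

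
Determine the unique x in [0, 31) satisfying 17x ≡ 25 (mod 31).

27

The inverse of 17 mod 31 is 11 (since 17·11 = 187 ≡ 1).
Multiplying both sides by 11: x ≡ 11·25 = 275 ≡ 27 (mod 31).
Check: 17·27 = 459 = 14·31 + 25.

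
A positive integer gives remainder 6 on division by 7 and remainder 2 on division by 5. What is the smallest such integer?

x ≡ 2 (mod 5) gives x ∈ {2, 7, 12, 17, 22, 27}.
The first of these with x mod 7 = 6 is 27.

27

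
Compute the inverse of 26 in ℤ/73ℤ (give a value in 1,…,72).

73 = 2·26 + 21
26 = 1·21 + 5
21 = 4·5 + 1
5 = 5·1 + 0
Back-substituting gives 26·59 ≡ 1 (mod 73).

59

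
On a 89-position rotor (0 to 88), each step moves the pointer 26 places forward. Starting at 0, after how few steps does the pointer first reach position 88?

The inverse of 26 mod 89 is 24 (since 26·24 = 624 ≡ 1).
So x ≡ 24·88 = 2112 ≡ 65 (mod 89).
Check: 26·65 = 1690 = 18·89 + 88.

65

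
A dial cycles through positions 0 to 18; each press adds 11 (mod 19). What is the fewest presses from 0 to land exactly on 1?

7

19 = 1·11 + 8
11 = 1·8 + 3
8 = 2·3 + 2
3 = 1·2 + 1
2 = 2·1 + 0
Back-substituting gives 11·7 ≡ 1 (mod 19).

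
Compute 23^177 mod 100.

By repeated squaring mod 100: 23^1≡23, 23^2≡29, 23^4≡41, 23^8≡81, 23^16≡61, 23^32≡21, 23^64≡41, 23^128≡81.
Since 177 = 1 + 16 + 32 + 128 in binary, 23^177 ≡ 23·61·21·81 ≡ 3 (mod 100).

3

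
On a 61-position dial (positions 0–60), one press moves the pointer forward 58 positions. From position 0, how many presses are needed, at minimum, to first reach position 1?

20

61 = 1·58 + 3
58 = 19·3 + 1
3 = 3·1 + 0
Back-substituting gives 58·20 ≡ 1 (mod 61).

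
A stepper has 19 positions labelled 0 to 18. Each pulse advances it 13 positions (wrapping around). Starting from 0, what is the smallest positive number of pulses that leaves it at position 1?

3

13·3 = 39 = 2·19 + 1, so 13⁻¹ ≡ 3 (mod 19).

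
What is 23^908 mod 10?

1

Last digits of 3^n: 3, 9, 7, 1 (period 4).
908 mod 4 = 0, so the last digit matches 3^4 = 1.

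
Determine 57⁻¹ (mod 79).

79 = 1·57 + 22
57 = 2·22 + 13
22 = 1·13 + 9
13 = 1·9 + 4
9 = 2·4 + 1
4 = 4·1 + 0
Back-substituting gives 57·61 ≡ 1 (mod 79).

61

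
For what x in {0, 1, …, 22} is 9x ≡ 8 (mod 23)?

6

9⁻¹ ≡ 18 (mod 23) because 9·18 = 162 = 7·23 + 1.
Multiplying both sides by 18: x ≡ 18·8 = 144 ≡ 6 (mod 23).
Check: 9·6 = 54 = 2·23 + 8.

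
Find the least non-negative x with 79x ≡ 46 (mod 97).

19

The inverse of 79 mod 97 is 70 (since 79·70 = 5530 ≡ 1).
So x ≡ 70·46 = 3220 ≡ 19 (mod 97).
Check: 79·19 = 1501 = 15·97 + 46.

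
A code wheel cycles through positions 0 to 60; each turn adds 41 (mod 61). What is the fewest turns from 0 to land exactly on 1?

41·3 = 123 = 2·61 + 1, so 41⁻¹ ≡ 3 (mod 61).

3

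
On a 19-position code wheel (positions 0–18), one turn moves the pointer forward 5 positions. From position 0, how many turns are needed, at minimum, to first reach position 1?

19 = 3·5 + 4
5 = 1·4 + 1
4 = 4·1 + 0
Back-substituting gives 5·4 ≡ 1 (mod 19).

4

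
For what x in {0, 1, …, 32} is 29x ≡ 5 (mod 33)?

29⁻¹ ≡ 8 (mod 33) because 29·8 = 232 = 7·33 + 1.
So x ≡ 8·5 = 40 ≡ 7 (mod 33).
Check: 29·7 = 203 = 6·33 + 5.

7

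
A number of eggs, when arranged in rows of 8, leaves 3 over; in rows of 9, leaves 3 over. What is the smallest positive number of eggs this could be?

3

x ≡ 3 (mod 8) gives x ∈ {3}.
The first of these with x mod 9 = 3 is 3.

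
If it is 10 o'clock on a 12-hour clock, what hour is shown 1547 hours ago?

1547 mod 12 = 11 (since 128·12 = 1536).
10 − 11 → 11 on a 12-hour dial.

11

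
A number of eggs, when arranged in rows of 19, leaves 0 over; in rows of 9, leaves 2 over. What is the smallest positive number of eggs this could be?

x ≡ 2 (mod 9) gives x ∈ {2, 11, 20, 29, 38}.
The first of these with x mod 19 = 0 is 38.

38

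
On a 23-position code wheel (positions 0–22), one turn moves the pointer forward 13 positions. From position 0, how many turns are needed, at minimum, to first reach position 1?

16

23 = 1·13 + 10
13 = 1·10 + 3
10 = 3·3 + 1
3 = 3·1 + 0
Back-substituting gives 13·16 ≡ 1 (mod 23).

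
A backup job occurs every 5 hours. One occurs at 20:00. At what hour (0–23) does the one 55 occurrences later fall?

7

55·5 = 275.
275 − 11·24 = 11, so 275 ≡ 11 (mod 24).
(20 + 11) mod 24 = 7.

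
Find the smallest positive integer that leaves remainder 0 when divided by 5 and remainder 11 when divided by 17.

Since 17·3 ≡ 1 (mod 5), take x = 11 + 17·((0−11)·3 mod 5) = 11 + 17·2 = 45.
Check: 45 mod 5 = 0, 45 mod 17 = 11.

45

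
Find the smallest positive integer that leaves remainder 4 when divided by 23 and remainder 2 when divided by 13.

119

Since 13·16 ≡ 1 (mod 23), take x = 2 + 13·((4−2)·16 mod 23) = 2 + 13·9 = 119.
Check: 119 mod 23 = 4, 119 mod 13 = 2.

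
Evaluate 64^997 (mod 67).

24

Successive squares of 64 mod 67: 64^1≡64, 64^2≡9, 64^4≡14, 64^8≡62, 64^16≡25, 64^32≡22, 64^64≡15, 64^128≡24, 64^256≡40, 64^512≡59.
Since 997 = 1 + 4 + 32 + 64 + 128 + 256 + 512 in binary, 64^997 ≡ 64·14·22·15·24·40·59 ≡ 24 (mod 67).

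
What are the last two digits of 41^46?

41

Square-and-reduce mod 100: 41^1≡41, 41^2≡81, 41^4≡61, 41^8≡21, 41^16≡41, 41^32≡81.
46 = 2 + 4 + 8 + 32, so 41^46 ≡ 81·61·21·81 ≡ 41 (mod 100).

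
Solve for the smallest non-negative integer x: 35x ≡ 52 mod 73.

14

The inverse of 35 mod 73 is 48 (since 35·48 = 1680 ≡ 1).
So x ≡ 48·52 = 2496 ≡ 14 (mod 73).
Check: 35·14 = 490 = 6·73 + 52.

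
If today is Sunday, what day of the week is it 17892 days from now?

17892 = 2556·7 + 0, so 17892 mod 7 = 0.
Sunday + 0 days → Sunday.

Sunday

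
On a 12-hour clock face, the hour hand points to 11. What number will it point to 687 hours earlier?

8

687 − 57·12 = 3, so 687 ≡ 3 (mod 12).
11 − 3 → 8 on a 12-hour dial.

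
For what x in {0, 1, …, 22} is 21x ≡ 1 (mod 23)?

The inverse of 21 mod 23 is 11 (since 21·11 = 231 ≡ 1).
Multiplying both sides by 11: x ≡ 11·1 = 11 ≡ 11 (mod 23).
Check: 21·11 = 231 = 10·23 + 1.

11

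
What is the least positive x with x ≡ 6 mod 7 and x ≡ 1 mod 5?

6

x ≡ 1 (mod 5) gives x ∈ {1, 6}.
The first of these with x mod 7 = 6 is 6.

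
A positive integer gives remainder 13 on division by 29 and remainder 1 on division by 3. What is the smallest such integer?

x ≡ 1 (mod 3) gives x ∈ {1, 4, 7, 10, 13}.
The first of these with x mod 29 = 13 is 13.

13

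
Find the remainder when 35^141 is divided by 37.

By repeated squaring mod 37: 35^1≡35, 35^2≡4, 35^4≡16, 35^8≡34, 35^16≡9, 35^32≡7, 35^64≡12, 35^128≡33.
Since 141 = 1 + 4 + 8 + 128 in binary, 35^141 ≡ 35·16·34·33 ≡ 23 (mod 37).

23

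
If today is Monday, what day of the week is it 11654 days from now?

11654 − 1664·7 = 6, so 11654 ≡ 6 (mod 7).
Monday + 6 days → Sunday.

Sunday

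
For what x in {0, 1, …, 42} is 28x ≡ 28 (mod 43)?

28⁻¹ ≡ 20 (mod 43) because 28·20 = 560 = 13·43 + 1.
So x ≡ 20·28 = 560 ≡ 1 (mod 43).

1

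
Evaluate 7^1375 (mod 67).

Successive squares of 7 mod 67: 7^1≡7, 7^2≡49, 7^4≡56, 7^8≡54, 7^16≡35, 7^32≡19, 7^64≡26, 7^128≡6, 7^256≡36, 7^512≡23, 7^1024≡60.
1375 = 1 + 2 + 4 + 8 + 16 + 64 + 256 + 1024, so 7^1375 ≡ 7·49·56·54·35·26·36·60 ≡ 38 (mod 67).

38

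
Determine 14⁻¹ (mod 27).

2

27 = 1·14 + 13
14 = 1·13 + 1
13 = 13·1 + 0
Back-substituting gives 14·2 ≡ 1 (mod 27).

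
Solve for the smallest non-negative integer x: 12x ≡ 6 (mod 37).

19

The inverse of 12 mod 37 is 34 (since 12·34 = 408 ≡ 1).
Multiplying both sides by 34: x ≡ 34·6 = 204 ≡ 19 (mod 37).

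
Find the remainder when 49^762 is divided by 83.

17

By repeated squaring mod 83: 49^1≡49, 49^2≡77, 49^4≡36, 49^8≡51, 49^16≡28, 49^32≡37, 49^64≡41, 49^128≡21, 49^256≡26, 49^512≡12.
762 = 2 + 8 + 16 + 32 + 64 + 128 + 512, so 49^762 ≡ 77·51·28·37·41·21·12 ≡ 17 (mod 83).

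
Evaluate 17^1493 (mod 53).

Square-and-reduce mod 53: 17^1≡17, 17^2≡24, 17^4≡46, 17^8≡49, 17^16≡16, 17^32≡44, 17^64≡28, 17^128≡42, 17^256≡15, 17^512≡13, 17^1024≡10.
1493 = 1 + 4 + 16 + 64 + 128 + 256 + 1024, so 17^1493 ≡ 17·46·16·28·42·15·10 ≡ 11 (mod 53).

11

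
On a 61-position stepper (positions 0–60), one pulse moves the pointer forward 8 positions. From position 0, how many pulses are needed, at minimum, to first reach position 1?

8·23 = 184 = 3·61 + 1, so 8⁻¹ ≡ 23 (mod 61).

23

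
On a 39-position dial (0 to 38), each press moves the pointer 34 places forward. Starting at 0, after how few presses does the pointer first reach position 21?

27

The inverse of 34 mod 39 is 31 (since 34·31 = 1054 ≡ 1).
So x ≡ 31·21 = 651 ≡ 27 (mod 39).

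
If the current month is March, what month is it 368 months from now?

Dividing 368 by 12 gives quotient 30 and remainder 8.
March + 8 months → November.

November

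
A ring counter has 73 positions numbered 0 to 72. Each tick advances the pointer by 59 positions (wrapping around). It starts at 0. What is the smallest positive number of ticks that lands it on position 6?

The inverse of 59 mod 73 is 26 (since 59·26 = 1534 ≡ 1).
So x ≡ 26·6 = 156 ≡ 10 (mod 73).

10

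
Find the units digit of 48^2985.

8

Last digits of 8^n: 8, 4, 2, 6 (period 4).
2985 leaves remainder 1 on division by 4, so 48^2985 ends in 8.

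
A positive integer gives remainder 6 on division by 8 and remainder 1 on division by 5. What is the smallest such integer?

6

x ≡ 1 (mod 5) gives x ∈ {1, 6}.
The first of these with x mod 8 = 6 is 6.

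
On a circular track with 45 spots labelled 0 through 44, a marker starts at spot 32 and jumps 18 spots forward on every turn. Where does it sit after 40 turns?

32

40·18 = 720.
720 − 16·45 = 0, so 720 ≡ 0 (mod 45).
(32 + 0) mod 45 = 32.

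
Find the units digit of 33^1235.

7

The units digit of 33^n cycles with period 4: 3, 9, 7, 1, …
1235 mod 4 = 3, so the last digit matches 3^3 = 7.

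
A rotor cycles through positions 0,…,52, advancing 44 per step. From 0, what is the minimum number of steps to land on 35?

2

The inverse of 44 mod 53 is 47 (since 44·47 = 2068 ≡ 1).
Multiplying both sides by 47: x ≡ 47·35 = 1645 ≡ 2 (mod 53).
Check: 44·2 = 88 = 1·53 + 35.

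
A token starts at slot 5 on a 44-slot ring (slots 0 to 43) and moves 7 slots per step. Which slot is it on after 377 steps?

4

377·7 = 2639.
Dividing 2639 by 44 gives quotient 59 and remainder 43.
(5 + 43) mod 44 = 4.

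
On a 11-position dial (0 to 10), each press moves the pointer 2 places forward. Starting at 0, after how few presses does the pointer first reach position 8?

The inverse of 2 mod 11 is 6 (since 2·6 = 12 ≡ 1).
Multiplying both sides by 6: x ≡ 6·8 = 48 ≡ 4 (mod 11).

4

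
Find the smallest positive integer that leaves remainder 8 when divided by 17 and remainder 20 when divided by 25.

x ≡ 8 (mod 17) gives x ∈ {8, 25, 42, 59, 76, 93, 110, 127, …}.
The first of these with x mod 25 = 20 is 195.

195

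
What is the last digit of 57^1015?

3

Powers of 7 mod 10 repeat with period 4: 7, 9, 3, 1.
1015 leaves remainder 3 on division by 4, so 57^1015 ends in 3.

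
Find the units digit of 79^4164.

1

Powers of 9 mod 10 repeat with period 2: 9, 1.
4164 mod 2 = 0, so the last digit matches 9^2 = 1.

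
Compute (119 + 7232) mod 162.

61

Dividing 7232 by 162 gives quotient 44 and remainder 104.
(119 + 104) mod 162 = 61.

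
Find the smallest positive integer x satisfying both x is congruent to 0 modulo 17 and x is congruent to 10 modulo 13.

153

Since 13·4 ≡ 1 (mod 17), take x = 10 + 13·((0−10)·4 mod 17) = 10 + 13·11 = 153.
Check: 153 mod 17 = 0, 153 mod 13 = 10.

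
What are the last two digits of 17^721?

17

Successive squares of 17 mod 100: 17^1≡17, 17^2≡89, 17^4≡21, 17^8≡41, 17^16≡81, 17^32≡61, 17^64≡21, 17^128≡41, 17^256≡81, 17^512≡61.
721 = 1 + 16 + 64 + 128 + 512, so 17^721 ≡ 17·81·21·41·61 ≡ 17 (mod 100).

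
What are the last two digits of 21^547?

Successive squares of 21 mod 100: 21^1≡21, 21^2≡41, 21^4≡81, 21^8≡61, 21^16≡21, 21^32≡41, 21^64≡81, 21^128≡61, 21^256≡21, 21^512≡41.
547 = 1 + 2 + 32 + 512, so 21^547 ≡ 21·41·41·41 ≡ 41 (mod 100).

41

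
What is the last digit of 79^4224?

1

Powers of 9 mod 10 repeat with period 2: 9, 1.
4224 mod 2 = 0, so the last digit matches 9^2 = 1.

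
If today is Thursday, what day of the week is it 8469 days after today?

Wednesday

8469 − 1209·7 = 6, so 8469 ≡ 6 (mod 7).
Thursday + 6 days → Wednesday.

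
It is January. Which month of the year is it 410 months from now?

410 − 34·12 = 2, so 410 ≡ 2 (mod 12).
January + 2 months → March.

March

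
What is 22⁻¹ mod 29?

29 = 1·22 + 7
22 = 3·7 + 1
7 = 7·1 + 0
Back-substituting gives 22·4 ≡ 1 (mod 29).

4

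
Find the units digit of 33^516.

1

Powers of 3 mod 10 repeat with period 4: 3, 9, 7, 1.
516 mod 4 = 0, so the last digit matches 3^4 = 1.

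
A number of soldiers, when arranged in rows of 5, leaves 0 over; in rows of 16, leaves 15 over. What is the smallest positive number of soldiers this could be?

15

x ≡ 0 (mod 5) gives x ∈ {0, 5, 10, 15}.
The first of these with x mod 16 = 15 is 15.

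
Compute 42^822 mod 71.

64

Square-and-reduce mod 71: 42^1≡42, 42^2≡60, 42^4≡50, 42^8≡15, 42^16≡12, 42^32≡2, 42^64≡4, 42^128≡16, 42^256≡43, 42^512≡3.
Since 822 = 2 + 4 + 16 + 32 + 256 + 512 in binary, 42^822 ≡ 60·50·12·2·43·3 ≡ 64 (mod 71).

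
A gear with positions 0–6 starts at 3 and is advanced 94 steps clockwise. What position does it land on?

94 − 13·7 = 3, so 94 ≡ 3 (mod 7).
(3 + 3) mod 7 = 6.

6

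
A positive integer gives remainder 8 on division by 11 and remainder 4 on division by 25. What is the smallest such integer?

x ≡ 8 (mod 11) gives x ∈ {8, 19, 30, 41, 52, 63, 74, 85, …}.
The first of these with x mod 25 = 4 is 129.

129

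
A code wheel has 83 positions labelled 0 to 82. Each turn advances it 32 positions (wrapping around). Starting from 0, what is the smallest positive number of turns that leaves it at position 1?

13

83 = 2·32 + 19
32 = 1·19 + 13
19 = 1·13 + 6
13 = 2·6 + 1
6 = 6·1 + 0
Back-substituting gives 32·13 ≡ 1 (mod 83).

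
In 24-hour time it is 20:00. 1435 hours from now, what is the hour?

1435 − 59·24 = 19, so 1435 ≡ 19 (mod 24).
(20 + 19) mod 24 = 15.

15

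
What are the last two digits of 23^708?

Successive squares of 23 mod 100: 23^1≡23, 23^2≡29, 23^4≡41, 23^8≡81, 23^16≡61, 23^32≡21, 23^64≡41, 23^128≡81, 23^256≡61, 23^512≡21.
Since 708 = 4 + 64 + 128 + 512 in binary, 23^708 ≡ 41·41·81·21 ≡ 81 (mod 100).

81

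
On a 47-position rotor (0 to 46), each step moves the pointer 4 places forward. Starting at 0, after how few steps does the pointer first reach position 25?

18

The inverse of 4 mod 47 is 12 (since 4·12 = 48 ≡ 1).
So x ≡ 12·25 = 300 ≡ 18 (mod 47).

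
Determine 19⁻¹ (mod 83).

83 = 4·19 + 7
19 = 2·7 + 5
7 = 1·5 + 2
5 = 2·2 + 1
2 = 2·1 + 0
Back-substituting gives 19·35 ≡ 1 (mod 83).

35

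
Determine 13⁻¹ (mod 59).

59 = 4·13 + 7
13 = 1·7 + 6
7 = 1·6 + 1
6 = 6·1 + 0
Back-substituting gives 13·50 ≡ 1 (mod 59).

50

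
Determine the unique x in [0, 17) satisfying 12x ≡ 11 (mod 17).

The inverse of 12 mod 17 is 10 (since 12·10 = 120 ≡ 1).
So x ≡ 10·11 = 110 ≡ 8 (mod 17).
Check: 12·8 = 96 = 5·17 + 11.

8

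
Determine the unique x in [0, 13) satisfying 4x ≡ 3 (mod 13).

4

4⁻¹ ≡ 10 (mod 13) because 4·10 = 40 = 3·13 + 1.
So x ≡ 10·3 = 30 ≡ 4 (mod 13).
Check: 4·4 = 16 = 1·13 + 3.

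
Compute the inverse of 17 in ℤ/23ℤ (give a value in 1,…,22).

17·19 = 323 = 14·23 + 1, so 17⁻¹ ≡ 19 (mod 23).

19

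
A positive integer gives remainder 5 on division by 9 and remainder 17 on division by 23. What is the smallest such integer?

86

x ≡ 5 (mod 9) gives x ∈ {5, 14, 23, 32, 41, 50, 59, 68, …}.
The first of these with x mod 23 = 17 is 86.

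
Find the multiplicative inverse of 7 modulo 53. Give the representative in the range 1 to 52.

53 = 7·7 + 4
7 = 1·4 + 3
4 = 1·3 + 1
3 = 3·1 + 0
Back-substituting gives 7·38 ≡ 1 (mod 53).

38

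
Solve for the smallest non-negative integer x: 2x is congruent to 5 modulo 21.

The inverse of 2 mod 21 is 11 (since 2·11 = 22 ≡ 1).
Multiplying both sides by 11: x ≡ 11·5 = 55 ≡ 13 (mod 21).

13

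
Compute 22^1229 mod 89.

Successive squares of 22 mod 89: 22^1≡22, 22^2≡39, 22^4≡8, 22^8≡64, 22^16≡2, 22^32≡4, 22^64≡16, 22^128≡78, 22^256≡32, 22^512≡45, 22^1024≡67.
Since 1229 = 1 + 4 + 8 + 64 + 128 + 1024 in binary, 22^1229 ≡ 22·8·64·16·78·67 ≡ 25 (mod 89).

25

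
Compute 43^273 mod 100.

43

Successive squares of 43 mod 100: 43^1≡43, 43^2≡49, 43^4≡1, 43^8≡1, 43^16≡1, 43^32≡1, 43^64≡1, 43^128≡1, 43^256≡1.
Since 273 = 1 + 16 + 256 in binary, 43^273 ≡ 43·1·1 ≡ 43 (mod 100).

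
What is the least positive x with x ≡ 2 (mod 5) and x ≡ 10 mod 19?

67

x ≡ 2 (mod 5) gives x ∈ {2, 7, 12, 17, 22, 27, 32, 37, …}.
The first of these with x mod 19 = 10 is 67.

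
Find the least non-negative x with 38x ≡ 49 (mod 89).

13

38⁻¹ ≡ 82 (mod 89) because 38·82 = 3116 = 35·89 + 1.
So x ≡ 82·49 = 4018 ≡ 13 (mod 89).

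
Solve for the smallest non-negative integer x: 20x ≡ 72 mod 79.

20⁻¹ ≡ 4 (mod 79) because 20·4 = 80 = 1·79 + 1.
So x ≡ 4·72 = 288 ≡ 51 (mod 79).

51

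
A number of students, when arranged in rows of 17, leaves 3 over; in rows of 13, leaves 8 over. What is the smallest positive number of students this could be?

190

Since 13·4 ≡ 1 (mod 17), take x = 8 + 13·((3−8)·4 mod 17) = 8 + 13·14 = 190.
Check: 190 mod 17 = 3, 190 mod 13 = 8.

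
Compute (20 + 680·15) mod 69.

8

680·15 = 10200.
10200 mod 69 = 57 (since 147·69 = 10143).
(20 + 57) mod 69 = 8.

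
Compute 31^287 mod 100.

11

Square-and-reduce mod 100: 31^1≡31, 31^2≡61, 31^4≡21, 31^8≡41, 31^16≡81, 31^32≡61, 31^64≡21, 31^128≡41, 31^256≡81.
Since 287 = 1 + 2 + 4 + 8 + 16 + 256 in binary, 31^287 ≡ 31·61·21·41·81·81 ≡ 11 (mod 100).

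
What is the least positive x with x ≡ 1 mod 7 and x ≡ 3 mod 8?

43

x ≡ 1 (mod 7) gives x ∈ {1, 8, 15, 22, 29, 36, 43}.
The first of these with x mod 8 = 3 is 43.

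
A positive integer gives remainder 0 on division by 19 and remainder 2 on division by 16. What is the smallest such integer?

Since 16·6 ≡ 1 (mod 19), take x = 2 + 16·((0−2)·6 mod 19) = 2 + 16·7 = 114.
Check: 114 mod 19 = 0, 114 mod 16 = 2.

114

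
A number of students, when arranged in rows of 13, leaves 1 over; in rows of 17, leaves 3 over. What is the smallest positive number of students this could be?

Since 17·10 ≡ 1 (mod 13), take x = 3 + 17·((1−3)·10 mod 13) = 3 + 17·6 = 105.
Check: 105 mod 13 = 1, 105 mod 17 = 3.

105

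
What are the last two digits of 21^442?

41

Successive squares of 21 mod 100: 21^1≡21, 21^2≡41, 21^4≡81, 21^8≡61, 21^16≡21, 21^32≡41, 21^64≡81, 21^128≡61, 21^256≡21.
442 = 2 + 8 + 16 + 32 + 128 + 256, so 21^442 ≡ 41·61·21·41·61·21 ≡ 41 (mod 100).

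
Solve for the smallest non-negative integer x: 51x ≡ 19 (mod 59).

5

51⁻¹ ≡ 22 (mod 59) because 51·22 = 1122 = 19·59 + 1.
Multiplying both sides by 22: x ≡ 22·19 = 418 ≡ 5 (mod 59).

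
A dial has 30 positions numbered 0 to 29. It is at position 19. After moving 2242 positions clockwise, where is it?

11

2242 mod 30 = 22 (since 74·30 = 2220).
(19 + 22) mod 30 = 11.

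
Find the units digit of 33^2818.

Last digits of 3^n: 3, 9, 7, 1 (period 4).
2818 leaves remainder 2 on division by 4, so 33^2818 ends in 9.

9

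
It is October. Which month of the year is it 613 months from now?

November

613 − 51·12 = 1, so 613 ≡ 1 (mod 12).
October + 1 month → November.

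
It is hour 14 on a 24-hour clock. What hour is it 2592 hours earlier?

2592 mod 24 = 0 (since 108·24 = 2592).
(14 − 0) mod 24 = 14.

14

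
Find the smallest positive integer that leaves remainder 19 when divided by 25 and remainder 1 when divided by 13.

144

x ≡ 1 (mod 13) gives x ∈ {1, 14, 27, 40, 53, 66, 79, 92, …}.
The first of these with x mod 25 = 19 is 144.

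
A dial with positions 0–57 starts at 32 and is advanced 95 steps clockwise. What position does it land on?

95 mod 58 = 37 (since 1·58 = 58).
(32 + 37) mod 58 = 11.

11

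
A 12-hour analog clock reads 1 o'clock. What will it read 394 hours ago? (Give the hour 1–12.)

3

394 mod 12 = 10 (since 32·12 = 384).
1 − 10 → 3 on a 12-hour dial.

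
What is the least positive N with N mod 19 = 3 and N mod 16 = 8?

Since 16·6 ≡ 1 (mod 19), take x = 8 + 16·((3−8)·6 mod 19) = 8 + 16·8 = 136.
Check: 136 mod 19 = 3, 136 mod 16 = 8.

136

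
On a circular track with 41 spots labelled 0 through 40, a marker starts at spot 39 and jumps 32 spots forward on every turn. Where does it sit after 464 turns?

4

464·32 = 14848.
14848 − 362·41 = 6, so 14848 ≡ 6 (mod 41).
(39 + 6) mod 41 = 4.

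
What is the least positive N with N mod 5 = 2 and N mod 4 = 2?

2

Since 4·4 ≡ 1 (mod 5), take x = 2 + 4·((2−2)·4 mod 5) = 2 + 4·0 = 2.
Check: 2 mod 5 = 2, 2 mod 4 = 2.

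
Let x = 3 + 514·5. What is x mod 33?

514·5 = 2570.
2570 = 77·33 + 29, so 2570 mod 33 = 29.
(3 + 29) mod 33 = 32.

32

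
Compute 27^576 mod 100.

Square-and-reduce mod 100: 27^1≡27, 27^2≡29, 27^4≡41, 27^8≡81, 27^16≡61, 27^32≡21, 27^64≡41, 27^128≡81, 27^256≡61, 27^512≡21.
576 = 64 + 512, so 27^576 ≡ 41·21 ≡ 61 (mod 100).

61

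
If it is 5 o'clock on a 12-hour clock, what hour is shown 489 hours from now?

2

489 − 40·12 = 9, so 489 ≡ 9 (mod 12).
5 + 9 → 2 on a 12-hour dial.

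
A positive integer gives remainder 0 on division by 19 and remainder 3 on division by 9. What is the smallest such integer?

Since 9·17 ≡ 1 (mod 19), take x = 3 + 9·((0−3)·17 mod 19) = 3 + 9·6 = 57.
Check: 57 mod 19 = 0, 57 mod 9 = 3.

57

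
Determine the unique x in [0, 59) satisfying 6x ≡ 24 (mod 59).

6⁻¹ ≡ 10 (mod 59) because 6·10 = 60 = 1·59 + 1.
Multiplying both sides by 10: x ≡ 10·24 = 240 ≡ 4 (mod 59).
Check: 6·4 = 24 = 0·59 + 24.

4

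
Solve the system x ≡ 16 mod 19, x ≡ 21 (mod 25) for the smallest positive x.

x ≡ 16 (mod 19) gives x ∈ {16, 35, 54, 73, 92, 111, 130, 149, …}.
The first of these with x mod 25 = 21 is 396.

396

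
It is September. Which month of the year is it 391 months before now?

Dividing 391 by 12 gives quotient 32 and remainder 7.
September − 7 months → February.

February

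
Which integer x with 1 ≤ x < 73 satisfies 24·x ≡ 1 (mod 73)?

24·70 = 1680 = 23·73 + 1, so 24⁻¹ ≡ 70 (mod 73).

70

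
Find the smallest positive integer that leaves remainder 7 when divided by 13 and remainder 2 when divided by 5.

Since 5·8 ≡ 1 (mod 13), take x = 2 + 5·((7−2)·8 mod 13) = 2 + 5·1 = 7.
Check: 7 mod 13 = 7, 7 mod 5 = 2.

7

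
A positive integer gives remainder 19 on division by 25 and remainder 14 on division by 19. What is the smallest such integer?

x ≡ 14 (mod 19) gives x ∈ {14, 33, 52, 71, 90, 109, 128, 147, …}.
The first of these with x mod 25 = 19 is 394.

394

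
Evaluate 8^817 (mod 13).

Successive squares of 8 mod 13: 8^1≡8, 8^2≡12, 8^4≡1, 8^8≡1, 8^16≡1, 8^32≡1, 8^64≡1, 8^128≡1, 8^256≡1, 8^512≡1.
Since 817 = 1 + 16 + 32 + 256 + 512 in binary, 8^817 ≡ 8·1·1·1·1 ≡ 8 (mod 13).

8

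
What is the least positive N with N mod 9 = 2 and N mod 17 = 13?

47

x ≡ 2 (mod 9) gives x ∈ {2, 11, 20, 29, 38, 47}.
The first of these with x mod 17 = 13 is 47.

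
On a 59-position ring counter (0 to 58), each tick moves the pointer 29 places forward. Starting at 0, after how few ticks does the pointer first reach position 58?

2

The inverse of 29 mod 59 is 57 (since 29·57 = 1653 ≡ 1).
So x ≡ 57·58 = 3306 ≡ 2 (mod 59).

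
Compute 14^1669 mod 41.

Square-and-reduce mod 41: 14^1≡14, 14^2≡32, 14^4≡40, 14^8≡1, 14^16≡1, 14^32≡1, 14^64≡1, 14^128≡1, 14^256≡1, 14^512≡1, 14^1024≡1.
1669 = 1 + 4 + 128 + 512 + 1024, so 14^1669 ≡ 14·40·1·1·1 ≡ 27 (mod 41).

27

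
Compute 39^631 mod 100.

39

By repeated squaring mod 100: 39^1≡39, 39^2≡21, 39^4≡41, 39^8≡81, 39^16≡61, 39^32≡21, 39^64≡41, 39^128≡81, 39^256≡61, 39^512≡21.
631 = 1 + 2 + 4 + 16 + 32 + 64 + 512, so 39^631 ≡ 39·21·41·61·21·41·21 ≡ 39 (mod 100).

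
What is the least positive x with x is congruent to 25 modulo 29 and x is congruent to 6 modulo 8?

54

Since 8·11 ≡ 1 (mod 29), take x = 6 + 8·((25−6)·11 mod 29) = 6 + 8·6 = 54.
Check: 54 mod 29 = 25, 54 mod 8 = 6.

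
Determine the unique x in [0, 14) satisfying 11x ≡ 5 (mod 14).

The inverse of 11 mod 14 is 9 (since 11·9 = 99 ≡ 1).
Multiplying both sides by 9: x ≡ 9·5 = 45 ≡ 3 (mod 14).
Check: 11·3 = 33 = 2·14 + 5.

3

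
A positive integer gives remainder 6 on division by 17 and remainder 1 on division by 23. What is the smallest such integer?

x ≡ 6 (mod 17) gives x ∈ {6, 23, 40, 57, 74, 91, 108, 125, …}.
The first of these with x mod 23 = 1 is 346.

346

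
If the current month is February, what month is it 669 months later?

Dividing 669 by 12 gives quotient 55 and remainder 9.
February + 9 months → November.

November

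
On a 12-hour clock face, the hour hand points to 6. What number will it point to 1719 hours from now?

1719 mod 12 = 3 (since 143·12 = 1716).
6 + 3 → 9 on a 12-hour dial.

9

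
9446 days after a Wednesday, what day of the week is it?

Saturday

Dividing 9446 by 7 gives quotient 1349 and remainder 3.
Wednesday + 3 days → Saturday.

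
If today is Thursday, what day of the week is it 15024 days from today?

Saturday

15024 mod 7 = 2 (since 2146·7 = 15022).
Thursday + 2 days → Saturday.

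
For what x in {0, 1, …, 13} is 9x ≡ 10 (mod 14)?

9⁻¹ ≡ 11 (mod 14) because 9·11 = 99 = 7·14 + 1.
So x ≡ 11·10 = 110 ≡ 12 (mod 14).

12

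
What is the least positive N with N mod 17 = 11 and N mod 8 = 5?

45

Since 8·15 ≡ 1 (mod 17), take x = 5 + 8·((11−5)·15 mod 17) = 5 + 8·5 = 45.
Check: 45 mod 17 = 11, 45 mod 8 = 5.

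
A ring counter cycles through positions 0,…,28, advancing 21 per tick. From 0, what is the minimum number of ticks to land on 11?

24

21⁻¹ ≡ 18 (mod 29) because 21·18 = 378 = 13·29 + 1.
Multiplying both sides by 18: x ≡ 18·11 = 198 ≡ 24 (mod 29).
Check: 21·24 = 504 = 17·29 + 11.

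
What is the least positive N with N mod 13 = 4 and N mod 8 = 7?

95

Since 8·5 ≡ 1 (mod 13), take x = 7 + 8·((4−7)·5 mod 13) = 7 + 8·11 = 95.
Check: 95 mod 13 = 4, 95 mod 8 = 7.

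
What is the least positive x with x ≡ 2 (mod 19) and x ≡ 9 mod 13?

Since 13·3 ≡ 1 (mod 19), take x = 9 + 13·((2−9)·3 mod 19) = 9 + 13·17 = 230.
Check: 230 mod 19 = 2, 230 mod 13 = 9.

230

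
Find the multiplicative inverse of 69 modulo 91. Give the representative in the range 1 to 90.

69·62 = 4278 = 47·91 + 1, so 69⁻¹ ≡ 62 (mod 91).

62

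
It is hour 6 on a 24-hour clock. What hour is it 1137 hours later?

15

Dividing 1137 by 24 gives quotient 47 and remainder 9.
(6 + 9) mod 24 = 15.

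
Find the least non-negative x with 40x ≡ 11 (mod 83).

The inverse of 40 mod 83 is 27 (since 40·27 = 1080 ≡ 1).
Multiplying both sides by 27: x ≡ 27·11 = 297 ≡ 48 (mod 83).

48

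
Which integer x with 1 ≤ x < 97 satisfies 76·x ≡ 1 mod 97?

76·60 = 4560 = 47·97 + 1, so 76⁻¹ ≡ 60 (mod 97).

60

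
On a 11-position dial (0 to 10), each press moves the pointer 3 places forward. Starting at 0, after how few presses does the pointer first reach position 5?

9

3⁻¹ ≡ 4 (mod 11) because 3·4 = 12 = 1·11 + 1.
Multiplying both sides by 4: x ≡ 4·5 = 20 ≡ 9 (mod 11).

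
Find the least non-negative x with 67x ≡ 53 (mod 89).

34

67⁻¹ ≡ 4 (mod 89) because 67·4 = 268 = 3·89 + 1.
So x ≡ 4·53 = 212 ≡ 34 (mod 89).
Check: 67·34 = 2278 = 25·89 + 53.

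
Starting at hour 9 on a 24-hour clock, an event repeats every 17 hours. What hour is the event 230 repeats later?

7

230·17 = 3910.
3910 = 162·24 + 22, so 3910 mod 24 = 22.
(9 + 22) mod 24 = 7.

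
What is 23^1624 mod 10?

1

Powers of 3 mod 10 repeat with period 4: 3, 9, 7, 1.
1624 mod 4 = 0, so the last digit matches 3^4 = 1.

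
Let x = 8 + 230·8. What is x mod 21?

0

230·8 = 1840.
1840 − 87·21 = 13, so 1840 ≡ 13 (mod 21).
(8 + 13) mod 21 = 0.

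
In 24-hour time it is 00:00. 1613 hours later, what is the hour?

5

Dividing 1613 by 24 gives quotient 67 and remainder 5.
(0 + 5) mod 24 = 5.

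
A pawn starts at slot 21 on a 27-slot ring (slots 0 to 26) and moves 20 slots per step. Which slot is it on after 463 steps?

20

463·20 = 9260.
9260 = 342·27 + 26, so 9260 mod 27 = 26.
(21 + 26) mod 27 = 20.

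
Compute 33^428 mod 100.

41

Successive squares of 33 mod 100: 33^1≡33, 33^2≡89, 33^4≡21, 33^8≡41, 33^16≡81, 33^32≡61, 33^64≡21, 33^128≡41, 33^256≡81.
428 = 4 + 8 + 32 + 128 + 256, so 33^428 ≡ 21·41·61·41·81 ≡ 41 (mod 100).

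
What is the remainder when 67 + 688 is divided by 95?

688 = 7·95 + 23, so 688 mod 95 = 23.
(67 + 23) mod 95 = 90.

90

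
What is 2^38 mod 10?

4

Powers of 2 mod 10 repeat with period 4: 2, 4, 8, 6.
38 mod 4 = 2, so the last digit matches 2^2 = 4.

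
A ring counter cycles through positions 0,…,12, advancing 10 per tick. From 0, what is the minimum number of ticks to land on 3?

10⁻¹ ≡ 4 (mod 13) because 10·4 = 40 = 3·13 + 1.
So x ≡ 4·3 = 12 ≡ 12 (mod 13).

12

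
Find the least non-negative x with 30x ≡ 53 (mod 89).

70

30⁻¹ ≡ 3 (mod 89) because 30·3 = 90 = 1·89 + 1.
So x ≡ 3·53 = 159 ≡ 70 (mod 89).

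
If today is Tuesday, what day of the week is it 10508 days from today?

Wednesday

10508 = 1501·7 + 1, so 10508 mod 7 = 1.
Tuesday + 1 day → Wednesday.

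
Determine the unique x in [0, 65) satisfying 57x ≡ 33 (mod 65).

57⁻¹ ≡ 8 (mod 65) because 57·8 = 456 = 7·65 + 1.
So x ≡ 8·33 = 264 ≡ 4 (mod 65).
Check: 57·4 = 228 = 3·65 + 33.

4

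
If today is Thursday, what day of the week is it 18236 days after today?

Friday

18236 mod 7 = 1 (since 2605·7 = 18235).
Thursday + 1 day → Friday.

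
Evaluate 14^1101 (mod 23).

14

Square-and-reduce mod 23: 14^1≡14, 14^2≡12, 14^4≡6, 14^8≡13, 14^16≡8, 14^32≡18, 14^64≡2, 14^128≡4, 14^256≡16, 14^512≡3, 14^1024≡9.
1101 = 1 + 4 + 8 + 64 + 1024, so 14^1101 ≡ 14·6·13·2·9 ≡ 14 (mod 23).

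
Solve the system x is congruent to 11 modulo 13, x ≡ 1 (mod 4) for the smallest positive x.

x ≡ 1 (mod 4) gives x ∈ {1, 5, 9, 13, 17, 21, 25, 29, …}.
The first of these with x mod 13 = 11 is 37.

37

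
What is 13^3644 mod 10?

1

Powers of 3 mod 10 repeat with period 4: 3, 9, 7, 1.
3644 leaves remainder 0 on division by 4, so 13^3644 ends in 1.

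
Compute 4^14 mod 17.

By repeated squaring mod 17: 4^1≡4, 4^2≡16, 4^4≡1, 4^8≡1.
14 = 2 + 4 + 8, so 4^14 ≡ 16·1·1 ≡ 16 (mod 17).

16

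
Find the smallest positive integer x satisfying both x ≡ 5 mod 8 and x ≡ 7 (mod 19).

45

x ≡ 5 (mod 8) gives x ∈ {5, 13, 21, 29, 37, 45}.
The first of these with x mod 19 = 7 is 45.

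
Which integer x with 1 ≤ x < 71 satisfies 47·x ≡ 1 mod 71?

68

71 = 1·47 + 24
47 = 1·24 + 23
24 = 1·23 + 1
23 = 23·1 + 0
Back-substituting gives 47·68 ≡ 1 (mod 71).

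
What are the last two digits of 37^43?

53

Successive squares of 37 mod 100: 37^1≡37, 37^2≡69, 37^4≡61, 37^8≡21, 37^16≡41, 37^32≡81.
43 = 1 + 2 + 8 + 32, so 37^43 ≡ 37·69·21·81 ≡ 53 (mod 100).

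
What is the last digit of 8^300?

Powers of 8 mod 10 repeat with period 4: 8, 4, 2, 6.
300 mod 4 = 0, so the last digit matches 8^4 = 6.

6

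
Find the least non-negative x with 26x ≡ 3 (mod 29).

26⁻¹ ≡ 19 (mod 29) because 26·19 = 494 = 17·29 + 1.
Multiplying both sides by 19: x ≡ 19·3 = 57 ≡ 28 (mod 29).
Check: 26·28 = 728 = 25·29 + 3.

28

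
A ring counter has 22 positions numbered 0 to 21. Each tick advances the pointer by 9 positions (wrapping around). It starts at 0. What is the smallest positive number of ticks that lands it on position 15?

9

The inverse of 9 mod 22 is 5 (since 9·5 = 45 ≡ 1).
Multiplying both sides by 5: x ≡ 5·15 = 75 ≡ 9 (mod 22).
Check: 9·9 = 81 = 3·22 + 15.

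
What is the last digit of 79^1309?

9

The units digit of 79^n cycles with period 2: 9, 1, …
1309 leaves remainder 1 on division by 2, so 79^1309 ends in 9.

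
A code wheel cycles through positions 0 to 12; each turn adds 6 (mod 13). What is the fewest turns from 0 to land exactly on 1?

13 = 2·6 + 1
6 = 6·1 + 0
Back-substituting gives 6·11 ≡ 1 (mod 13).

11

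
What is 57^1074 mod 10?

Powers of 7 mod 10 repeat with period 4: 7, 9, 3, 1.
1074 leaves remainder 2 on division by 4, so 57^1074 ends in 9.

9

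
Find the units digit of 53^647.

The units digit of 53^n cycles with period 4: 3, 9, 7, 1, …
647 leaves remainder 3 on division by 4, so 53^647 ends in 7.

7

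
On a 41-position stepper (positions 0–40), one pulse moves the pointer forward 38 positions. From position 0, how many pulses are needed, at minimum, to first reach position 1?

27

41 = 1·38 + 3
38 = 12·3 + 2
3 = 1·2 + 1
2 = 2·1 + 0
Back-substituting gives 38·27 ≡ 1 (mod 41).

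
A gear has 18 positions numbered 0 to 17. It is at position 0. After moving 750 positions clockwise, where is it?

12

750 − 41·18 = 12, so 750 ≡ 12 (mod 18).
(0 + 12) mod 18 = 12.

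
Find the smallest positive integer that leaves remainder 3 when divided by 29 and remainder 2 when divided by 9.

119

x ≡ 2 (mod 9) gives x ∈ {2, 11, 20, 29, 38, 47, 56, 65, …}.
The first of these with x mod 29 = 3 is 119.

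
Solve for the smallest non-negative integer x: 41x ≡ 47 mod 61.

41⁻¹ ≡ 3 (mod 61) because 41·3 = 123 = 2·61 + 1.
So x ≡ 3·47 = 141 ≡ 19 (mod 61).

19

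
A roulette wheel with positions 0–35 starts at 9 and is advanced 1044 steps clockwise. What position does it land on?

1044 mod 36 = 0 (since 29·36 = 1044).
(9 + 0) mod 36 = 9.

9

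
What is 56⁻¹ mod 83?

83 = 1·56 + 27
56 = 2·27 + 2
27 = 13·2 + 1
2 = 2·1 + 0
Back-substituting gives 56·43 ≡ 1 (mod 83).

43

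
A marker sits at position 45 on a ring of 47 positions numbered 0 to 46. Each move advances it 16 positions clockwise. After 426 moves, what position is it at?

426·16 = 6816.
6816 − 145·47 = 1, so 6816 ≡ 1 (mod 47).
(45 + 1) mod 47 = 46.

46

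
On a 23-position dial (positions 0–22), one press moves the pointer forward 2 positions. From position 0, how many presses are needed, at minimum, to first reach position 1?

2·12 = 24 = 1·23 + 1, so 2⁻¹ ≡ 12 (mod 23).

12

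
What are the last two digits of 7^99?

Successive squares of 7 mod 100: 7^1≡7, 7^2≡49, 7^4≡1, 7^8≡1, 7^16≡1, 7^32≡1, 7^64≡1.
99 = 1 + 2 + 32 + 64, so 7^99 ≡ 7·49·1·1 ≡ 43 (mod 100).

43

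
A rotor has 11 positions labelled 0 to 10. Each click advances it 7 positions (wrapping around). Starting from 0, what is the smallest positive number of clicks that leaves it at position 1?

8

7·8 = 56 = 5·11 + 1, so 7⁻¹ ≡ 8 (mod 11).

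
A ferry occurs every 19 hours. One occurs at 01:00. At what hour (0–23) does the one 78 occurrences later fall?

78·19 = 1482.
Dividing 1482 by 24 gives quotient 61 and remainder 18.
(1 + 18) mod 24 = 19.

19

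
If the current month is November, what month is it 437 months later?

437 − 36·12 = 5, so 437 ≡ 5 (mod 12).
November + 5 months → April.

April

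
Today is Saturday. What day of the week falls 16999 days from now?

16999 = 2428·7 + 3, so 16999 mod 7 = 3.
Saturday + 3 days → Tuesday.

Tuesday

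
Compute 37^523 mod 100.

By repeated squaring mod 100: 37^1≡37, 37^2≡69, 37^4≡61, 37^8≡21, 37^16≡41, 37^32≡81, 37^64≡61, 37^128≡21, 37^256≡41, 37^512≡81.
523 = 1 + 2 + 8 + 512, so 37^523 ≡ 37·69·21·81 ≡ 53 (mod 100).

53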